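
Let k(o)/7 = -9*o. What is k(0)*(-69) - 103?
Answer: -103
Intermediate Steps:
k(o) = -63*o (k(o) = 7*(-9*o) = -63*o)
k(0)*(-69) - 103 = -63*0*(-69) - 103 = 0*(-69) - 103 = 0 - 103 = -103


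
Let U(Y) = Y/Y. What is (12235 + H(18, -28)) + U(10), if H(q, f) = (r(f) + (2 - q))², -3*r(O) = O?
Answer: 110524/9 ≈ 12280.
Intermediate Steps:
r(O) = -O/3
U(Y) = 1
H(q, f) = (2 - q - f/3)² (H(q, f) = (-f/3 + (2 - q))² = (2 - q - f/3)²)
(12235 + H(18, -28)) + U(10) = (12235 + (-6 - 28 + 3*18)²/9) + 1 = (12235 + (-6 - 28 + 54)²/9) + 1 = (12235 + (⅑)*20²) + 1 = (12235 + (⅑)*400) + 1 = (12235 + 400/9) + 1 = 110515/9 + 1 = 110524/9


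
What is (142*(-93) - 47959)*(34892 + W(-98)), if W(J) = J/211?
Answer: -450303702810/211 ≈ -2.1341e+9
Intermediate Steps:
W(J) = J/211 (W(J) = J*(1/211) = J/211)
(142*(-93) - 47959)*(34892 + W(-98)) = (142*(-93) - 47959)*(34892 + (1/211)*(-98)) = (-13206 - 47959)*(34892 - 98/211) = -61165*7362114/211 = -450303702810/211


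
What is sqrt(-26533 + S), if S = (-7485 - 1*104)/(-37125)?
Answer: 2*I*sqrt(40632488985)/2475 ≈ 162.89*I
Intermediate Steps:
S = 7589/37125 (S = (-7485 - 104)*(-1/37125) = -7589*(-1/37125) = 7589/37125 ≈ 0.20442)
sqrt(-26533 + S) = sqrt(-26533 + 7589/37125) = sqrt(-985030036/37125) = 2*I*sqrt(40632488985)/2475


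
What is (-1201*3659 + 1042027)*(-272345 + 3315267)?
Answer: -10201189086304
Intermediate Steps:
(-1201*3659 + 1042027)*(-272345 + 3315267) = (-4394459 + 1042027)*3042922 = -3352432*3042922 = -10201189086304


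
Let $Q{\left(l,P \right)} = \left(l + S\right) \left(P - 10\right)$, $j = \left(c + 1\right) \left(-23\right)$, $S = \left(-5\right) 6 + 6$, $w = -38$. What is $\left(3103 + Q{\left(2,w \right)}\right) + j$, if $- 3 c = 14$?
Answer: $\frac{12730}{3} \approx 4243.3$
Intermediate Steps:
$S = -24$ ($S = -30 + 6 = -24$)
$c = - \frac{14}{3}$ ($c = \left(- \frac{1}{3}\right) 14 = - \frac{14}{3} \approx -4.6667$)
$j = \frac{253}{3}$ ($j = \left(- \frac{14}{3} + 1\right) \left(-23\right) = \left(- \frac{11}{3}\right) \left(-23\right) = \frac{253}{3} \approx 84.333$)
$Q{\left(l,P \right)} = \left(-24 + l\right) \left(-10 + P\right)$ ($Q{\left(l,P \right)} = \left(l - 24\right) \left(P - 10\right) = \left(-24 + l\right) \left(-10 + P\right)$)
$\left(3103 + Q{\left(2,w \right)}\right) + j = \left(3103 - -1056\right) + \frac{253}{3} = \left(3103 + \left(240 + 912 - 20 - 76\right)\right) + \frac{253}{3} = \left(3103 + 1056\right) + \frac{253}{3} = 4159 + \frac{253}{3} = \frac{12730}{3}$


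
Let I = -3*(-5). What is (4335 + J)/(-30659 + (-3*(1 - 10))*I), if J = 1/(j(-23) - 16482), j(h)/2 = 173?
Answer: -69949559/488178544 ≈ -0.14329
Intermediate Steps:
I = 15
j(h) = 346 (j(h) = 2*173 = 346)
J = -1/16136 (J = 1/(346 - 16482) = 1/(-16136) = -1/16136 ≈ -6.1973e-5)
(4335 + J)/(-30659 + (-3*(1 - 10))*I) = (4335 - 1/16136)/(-30659 - 3*(1 - 10)*15) = 69949559/(16136*(-30659 - 3*(-9)*15)) = 69949559/(16136*(-30659 + 27*15)) = 69949559/(16136*(-30659 + 405)) = (69949559/16136)/(-30254) = (69949559/16136)*(-1/30254) = -69949559/488178544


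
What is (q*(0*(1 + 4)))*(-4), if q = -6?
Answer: 0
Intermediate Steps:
(q*(0*(1 + 4)))*(-4) = -0*(1 + 4)*(-4) = -0*5*(-4) = -6*0*(-4) = 0*(-4) = 0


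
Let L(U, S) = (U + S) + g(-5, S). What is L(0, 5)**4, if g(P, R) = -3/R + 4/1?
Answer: 3111696/625 ≈ 4978.7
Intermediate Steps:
g(P, R) = 4 - 3/R (g(P, R) = -3/R + 4*1 = -3/R + 4 = 4 - 3/R)
L(U, S) = 4 + S + U - 3/S (L(U, S) = (U + S) + (4 - 3/S) = (S + U) + (4 - 3/S) = 4 + S + U - 3/S)
L(0, 5)**4 = (4 + 5 + 0 - 3/5)**4 = (42/5)**4 = 3111696/625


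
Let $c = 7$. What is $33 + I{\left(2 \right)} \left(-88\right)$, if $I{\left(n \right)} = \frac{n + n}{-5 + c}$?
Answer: $-143$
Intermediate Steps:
$I{\left(n \right)} = n$ ($I{\left(n \right)} = \frac{n + n}{-5 + 7} = \frac{2 n}{2} = 2 n \frac{1}{2} = n$)
$33 + I{\left(2 \right)} \left(-88\right) = 33 + 2 \left(-88\right) = 33 - 176 = -143$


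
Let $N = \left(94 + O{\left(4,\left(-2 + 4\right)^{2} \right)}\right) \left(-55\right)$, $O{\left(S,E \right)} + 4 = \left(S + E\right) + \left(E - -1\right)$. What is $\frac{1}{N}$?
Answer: $- \frac{1}{5665} \approx -0.00017652$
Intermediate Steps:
$O{\left(S,E \right)} = -3 + S + 2 E$ ($O{\left(S,E \right)} = -4 + \left(\left(S + E\right) + \left(E - -1\right)\right) = -4 + \left(\left(E + S\right) + \left(E + 1\right)\right) = -4 + \left(\left(E + S\right) + \left(1 + E\right)\right) = -4 + \left(1 + S + 2 E\right) = -3 + S + 2 E$)
$N = -5665$ ($N = \left(94 + \left(-3 + 4 + 2 \left(-2 + 4\right)^{2}\right)\right) \left(-55\right) = \left(94 + \left(-3 + 4 + 2 \cdot 2^{2}\right)\right) \left(-55\right) = \left(94 + \left(-3 + 4 + 2 \cdot 4\right)\right) \left(-55\right) = \left(94 + \left(-3 + 4 + 8\right)\right) \left(-55\right) = \left(94 + 9\right) \left(-55\right) = 103 \left(-55\right) = -5665$)
$\frac{1}{N} = \frac{1}{-5665} = - \frac{1}{5665}$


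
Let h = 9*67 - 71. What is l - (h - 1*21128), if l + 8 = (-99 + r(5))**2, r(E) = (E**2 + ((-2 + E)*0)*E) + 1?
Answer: 25917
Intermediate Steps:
h = 532 (h = 603 - 71 = 532)
r(E) = 1 + E**2 (r(E) = (E**2 + 0*E) + 1 = (E**2 + 0) + 1 = E**2 + 1 = 1 + E**2)
l = 5321 (l = -8 + (-99 + (1 + 5**2))**2 = -8 + (-99 + (1 + 25))**2 = -8 + (-99 + 26)**2 = -8 + (-73)**2 = -8 + 5329 = 5321)
l - (h - 1*21128) = 5321 - (532 - 1*21128) = 5321 - (532 - 21128) = 5321 - 1*(-20596) = 5321 + 20596 = 25917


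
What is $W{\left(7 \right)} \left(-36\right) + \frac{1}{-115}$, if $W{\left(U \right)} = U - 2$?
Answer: $- \frac{20701}{115} \approx -180.01$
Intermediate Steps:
$W{\left(U \right)} = -2 + U$ ($W{\left(U \right)} = U - 2 = -2 + U$)
$W{\left(7 \right)} \left(-36\right) + \frac{1}{-115} = \left(-2 + 7\right) \left(-36\right) + \frac{1}{-115} = 5 \left(-36\right) - \frac{1}{115} = -180 - \frac{1}{115} = - \frac{20701}{115}$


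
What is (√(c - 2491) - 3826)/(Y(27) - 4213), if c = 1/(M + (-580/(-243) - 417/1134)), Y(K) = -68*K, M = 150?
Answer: 3826/6049 - I*√666250503022513/3128355281 ≈ 0.6325 - 0.0082509*I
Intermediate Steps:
c = 3402/517169 (c = 1/(150 + (-580/(-243) - 417/1134)) = 1/(150 + (-580*(-1/243) - 417*1/1134)) = 1/(150 + (580/243 - 139/378)) = 1/(150 + 6869/3402) = 1/(517169/3402) = 3402/517169 ≈ 0.0065781)
(√(c - 2491) - 3826)/(Y(27) - 4213) = (√(3402/517169 - 2491) - 3826)/(-68*27 - 4213) = (√(-1288264577/517169) - 3826)/(-1836 - 4213) = (I*√666250503022513/517169 - 3826)/(-6049) = (-3826 + I*√666250503022513/517169)*(-1/6049) = 3826/6049 - I*√666250503022513/3128355281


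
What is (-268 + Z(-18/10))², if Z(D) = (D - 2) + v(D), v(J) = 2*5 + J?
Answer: 1737124/25 ≈ 69485.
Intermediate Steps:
v(J) = 10 + J
Z(D) = 8 + 2*D (Z(D) = (D - 2) + (10 + D) = (-2 + D) + (10 + D) = 8 + 2*D)
(-268 + Z(-18/10))² = (-268 + (8 + 2*(-18/10)))² = (-268 + (8 + 2*(-18*⅒)))² = (-268 + (8 + 2*(-9/5)))² = (-268 + (8 - 18/5))² = (-268 + 22/5)² = (-1318/5)² = 1737124/25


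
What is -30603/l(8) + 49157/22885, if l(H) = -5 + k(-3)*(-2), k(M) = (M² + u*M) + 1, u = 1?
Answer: 701283638/434815 ≈ 1612.8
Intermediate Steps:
k(M) = 1 + M + M² (k(M) = (M² + 1*M) + 1 = (M² + M) + 1 = (M + M²) + 1 = 1 + M + M²)
l(H) = -19 (l(H) = -5 + (1 - 3 + (-3)²)*(-2) = -5 + (1 - 3 + 9)*(-2) = -5 + 7*(-2) = -5 - 14 = -19)
-30603/l(8) + 49157/22885 = -30603/(-19) + 49157/22885 = -30603*(-1/19) + 49157*(1/22885) = 30603/19 + 49157/22885 = 701283638/434815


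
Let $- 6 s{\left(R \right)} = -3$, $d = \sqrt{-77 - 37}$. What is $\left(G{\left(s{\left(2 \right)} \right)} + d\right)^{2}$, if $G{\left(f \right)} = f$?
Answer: $- \frac{455}{4} + i \sqrt{114} \approx -113.75 + 10.677 i$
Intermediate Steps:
$d = i \sqrt{114}$ ($d = \sqrt{-114} = i \sqrt{114} \approx 10.677 i$)
$s{\left(R \right)} = \frac{1}{2}$ ($s{\left(R \right)} = \left(- \frac{1}{6}\right) \left(-3\right) = \frac{1}{2}$)
$\left(G{\left(s{\left(2 \right)} \right)} + d\right)^{2} = \left(\frac{1}{2} + i \sqrt{114}\right)^{2}$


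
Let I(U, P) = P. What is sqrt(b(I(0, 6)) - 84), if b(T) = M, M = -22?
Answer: I*sqrt(106) ≈ 10.296*I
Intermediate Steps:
b(T) = -22
sqrt(b(I(0, 6)) - 84) = sqrt(-22 - 84) = sqrt(-106) = I*sqrt(106)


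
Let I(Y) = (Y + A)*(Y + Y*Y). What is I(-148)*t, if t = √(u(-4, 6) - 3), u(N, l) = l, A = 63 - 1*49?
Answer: -2915304*√3 ≈ -5.0495e+6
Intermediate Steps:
A = 14 (A = 63 - 49 = 14)
t = √3 (t = √(6 - 3) = √3 ≈ 1.7320)
I(Y) = (14 + Y)*(Y + Y²) (I(Y) = (Y + 14)*(Y + Y*Y) = (14 + Y)*(Y + Y²))
I(-148)*t = (-148*(14 + (-148)² + 15*(-148)))*√3 = (-148*(14 + 21904 - 2220))*√3 = (-148*19698)*√3 = -2915304*√3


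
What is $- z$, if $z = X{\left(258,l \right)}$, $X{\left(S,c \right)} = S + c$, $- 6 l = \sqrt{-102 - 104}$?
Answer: $-258 + \frac{i \sqrt{206}}{6} \approx -258.0 + 2.3921 i$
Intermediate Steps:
$l = - \frac{i \sqrt{206}}{6}$ ($l = - \frac{\sqrt{-102 - 104}}{6} = - \frac{\sqrt{-206}}{6} = - \frac{i \sqrt{206}}{6} \approx - 2.3921 i$)
$z = 258 - \frac{i \sqrt{206}}{6} \approx 258.0 - 2.3921 i$
$- z = - (258 - \frac{i \sqrt{206}}{6}) = -258 + \frac{i \sqrt{206}}{6}$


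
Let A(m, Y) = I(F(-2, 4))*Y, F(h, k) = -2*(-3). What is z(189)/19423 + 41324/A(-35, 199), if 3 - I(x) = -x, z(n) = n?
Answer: 802974551/34786593 ≈ 23.083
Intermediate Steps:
F(h, k) = 6
I(x) = 3 + x (I(x) = 3 - (-1)*x = 3 + x)
A(m, Y) = 9*Y (A(m, Y) = (3 + 6)*Y = 9*Y)
z(189)/19423 + 41324/A(-35, 199) = 189/19423 + 41324/((9*199)) = 189*(1/19423) + 41324/1791 = 189/19423 + 41324*(1/1791) = 189/19423 + 41324/1791 = 802974551/34786593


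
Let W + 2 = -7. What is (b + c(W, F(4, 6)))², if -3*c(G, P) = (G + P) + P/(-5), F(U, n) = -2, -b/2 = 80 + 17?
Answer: 8162449/225 ≈ 36278.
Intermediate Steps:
b = -194 (b = -2*(80 + 17) = -2*97 = -194)
W = -9 (W = -2 - 7 = -9)
c(G, P) = -4*P/15 - G/3 (c(G, P) = -((G + P) + P/(-5))/3 = -((G + P) + P*(-⅕))/3 = -((G + P) - P/5)/3 = -(G + 4*P/5)/3 = -4*P/15 - G/3)
(b + c(W, F(4, 6)))² = (-194 + (-4/15*(-2) - ⅓*(-9)))² = (-194 + (8/15 + 3))² = (-194 + 53/15)² = (-2857/15)² = 8162449/225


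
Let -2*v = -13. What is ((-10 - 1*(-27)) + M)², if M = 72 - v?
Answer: 27225/4 ≈ 6806.3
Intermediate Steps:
v = 13/2 (v = -½*(-13) = 13/2 ≈ 6.5000)
M = 131/2 (M = 72 - 1*13/2 = 72 - 13/2 = 131/2 ≈ 65.500)
((-10 - 1*(-27)) + M)² = ((-10 - 1*(-27)) + 131/2)² = ((-10 + 27) + 131/2)² = (17 + 131/2)² = (165/2)² = 27225/4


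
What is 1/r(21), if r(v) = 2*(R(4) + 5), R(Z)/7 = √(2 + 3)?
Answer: -1/88 + 7*√5/440 ≈ 0.024210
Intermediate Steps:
R(Z) = 7*√5 (R(Z) = 7*√(2 + 3) = 7*√5)
r(v) = 10 + 14*√5 (r(v) = 2*(7*√5 + 5) = 2*(5 + 7*√5) = 10 + 14*√5)
1/r(21) = 1/(10 + 14*√5)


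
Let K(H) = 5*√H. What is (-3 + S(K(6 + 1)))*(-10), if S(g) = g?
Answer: 30 - 50*√7 ≈ -102.29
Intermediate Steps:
(-3 + S(K(6 + 1)))*(-10) = (-3 + 5*√(6 + 1))*(-10) = (-3 + 5*√7)*(-10) = 30 - 50*√7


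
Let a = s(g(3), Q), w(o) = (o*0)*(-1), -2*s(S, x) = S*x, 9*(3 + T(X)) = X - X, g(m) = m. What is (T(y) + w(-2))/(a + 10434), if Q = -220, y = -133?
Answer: -1/3588 ≈ -0.00027871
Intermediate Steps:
T(X) = -3 (T(X) = -3 + (X - X)/9 = -3 + (1/9)*0 = -3 + 0 = -3)
s(S, x) = -S*x/2
w(o) = 0 (w(o) = 0*(-1) = 0)
a = 330 (a = -1/2*3*(-220) = 330)
(T(y) + w(-2))/(a + 10434) = (-3 + 0)/(330 + 10434) = -3/10764 = -3*1/10764 = -1/3588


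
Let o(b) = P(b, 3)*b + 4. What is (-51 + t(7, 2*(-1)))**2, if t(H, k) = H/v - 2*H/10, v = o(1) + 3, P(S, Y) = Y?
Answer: 267289/100 ≈ 2672.9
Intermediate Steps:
o(b) = 4 + 3*b (o(b) = 3*b + 4 = 4 + 3*b)
v = 10 (v = (4 + 3*1) + 3 = (4 + 3) + 3 = 7 + 3 = 10)
t(H, k) = -H/10 (t(H, k) = H/10 - 2*H/10 = H*(1/10) - 2*H*(1/10) = H/10 - H/5 = -H/10)
(-51 + t(7, 2*(-1)))**2 = (-51 - 1/10*7)**2 = (-51 - 7/10)**2 = (-517/10)**2 = 267289/100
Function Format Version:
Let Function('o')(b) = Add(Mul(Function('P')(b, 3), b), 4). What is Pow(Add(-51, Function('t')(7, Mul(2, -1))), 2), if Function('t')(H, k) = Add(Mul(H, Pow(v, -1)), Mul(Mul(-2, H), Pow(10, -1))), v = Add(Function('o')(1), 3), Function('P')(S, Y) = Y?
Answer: Rational(267289, 100) ≈ 2672.9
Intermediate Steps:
Function('o')(b) = Add(4, Mul(3, b)) (Function('o')(b) = Add(Mul(3, b), 4) = Add(4, Mul(3, b)))
v = 10 (v = Add(Add(4, Mul(3, 1)), 3) = Add(Add(4, 3), 3) = Add(7, 3) = 10)
Function('t')(H, k) = Mul(Rational(-1, 10), H) (Function('t')(H, k) = Add(Mul(H, Pow(10, -1)), Mul(Mul(-2, H), Pow(10, -1))) = Add(Mul(H, Rational(1, 10)), Mul(Mul(-2, H), Rational(1, 10))) = Add(Mul(Rational(1, 10), H), Mul(Rational(-1, 5), H)) = Mul(Rational(-1, 10), H))
Pow(Add(-51, Function('t')(7, Mul(2, -1))), 2) = Pow(Add(-51, Mul(Rational(-1, 10), 7)), 2) = Pow(Add(-51, Rational(-7, 10)), 2) = Pow(Rational(-517, 10), 2) = Rational(267289, 100)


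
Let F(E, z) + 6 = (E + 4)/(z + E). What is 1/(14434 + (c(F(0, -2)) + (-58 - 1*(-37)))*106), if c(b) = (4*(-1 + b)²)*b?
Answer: -1/262544 ≈ -3.8089e-6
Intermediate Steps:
F(E, z) = -6 + (4 + E)/(E + z) (F(E, z) = -6 + (E + 4)/(z + E) = -6 + (4 + E)/(E + z))
c(b) = 4*b*(-1 + b)²
1/(14434 + (c(F(0, -2)) + (-58 - 1*(-37)))*106) = 1/(14434 + (4*((4 - 6*(-2) - 5*0)/(0 - 2))*(-1 + (4 - 6*(-2) - 5*0)/(0 - 2))² + (-58 - 1*(-37)))*106) = 1/(14434 + (4*((4 + 12 + 0)/(-2))*(-1 + (4 + 12 + 0)/(-2))² + (-58 + 37))*106) = 1/(14434 + (4*(-½*16)*(-1 - ½*16)² - 21)*106) = 1/(14434 + (4*(-8)*(-1 - 8)² - 21)*106) = 1/(14434 + (4*(-8)*(-9)² - 21)*106) = 1/(14434 + (4*(-8)*81 - 21)*106) = 1/(14434 + (-2592 - 21)*106) = 1/(14434 - 2613*106) = 1/(14434 - 276978) = 1/(-262544) = -1/262544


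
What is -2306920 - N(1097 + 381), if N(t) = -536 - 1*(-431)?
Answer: -2306815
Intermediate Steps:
N(t) = -105 (N(t) = -536 + 431 = -105)
-2306920 - N(1097 + 381) = -2306920 - 1*(-105) = -2306920 + 105 = -2306815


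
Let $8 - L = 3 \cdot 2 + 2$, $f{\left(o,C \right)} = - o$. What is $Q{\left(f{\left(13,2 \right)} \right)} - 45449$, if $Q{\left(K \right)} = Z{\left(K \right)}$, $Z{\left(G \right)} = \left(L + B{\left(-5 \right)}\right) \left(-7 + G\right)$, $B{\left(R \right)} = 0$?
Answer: $-45449$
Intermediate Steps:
$L = 0$ ($L = 8 - \left(3 \cdot 2 + 2\right) = 8 - \left(6 + 2\right) = 8 - 8 = 0$)
$Z{\left(G \right)} = 0$ ($Z{\left(G \right)} = \left(0 + 0\right) \left(-7 + G\right) = 0 \left(-7 + G\right) = 0$)
$Q{\left(K \right)} = 0$
$Q{\left(f{\left(13,2 \right)} \right)} - 45449 = 0 - 45449 = -45449$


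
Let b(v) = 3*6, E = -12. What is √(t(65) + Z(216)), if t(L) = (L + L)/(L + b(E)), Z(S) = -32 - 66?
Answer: 2*I*√166083/83 ≈ 9.8201*I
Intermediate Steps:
b(v) = 18
Z(S) = -98
t(L) = 2*L/(18 + L) (t(L) = (L + L)/(L + 18) = (2*L)/(18 + L) = 2*L/(18 + L))
√(t(65) + Z(216)) = √(2*65/(18 + 65) - 98) = √(2*65/83 - 98) = √(2*65*(1/83) - 98) = √(130/83 - 98) = √(-8004/83) = 2*I*√166083/83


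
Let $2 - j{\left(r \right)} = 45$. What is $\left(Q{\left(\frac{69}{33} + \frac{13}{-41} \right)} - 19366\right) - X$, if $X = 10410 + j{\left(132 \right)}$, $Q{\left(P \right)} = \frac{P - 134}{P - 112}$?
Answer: $- \frac{739013631}{24856} \approx -29732.0$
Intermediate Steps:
$j{\left(r \right)} = -43$ ($j{\left(r \right)} = 2 - 45 = -43$)
$Q{\left(P \right)} = \frac{-134 + P}{-112 + P}$
$X = 10367$ ($X = 10410 - 43 = 10367$)
$\left(Q{\left(\frac{69}{33} + \frac{13}{-41} \right)} - 19366\right) - X = \left(\frac{-134 + \left(\frac{69}{33} + \frac{13}{-41}\right)}{-112 + \left(\frac{69}{33} + \frac{13}{-41}\right)} - 19366\right) - 10367 = \left(\frac{-134 + \left(69 \cdot \frac{1}{33} + 13 \left(- \frac{1}{41}\right)\right)}{-112 + \left(69 \cdot \frac{1}{33} + 13 \left(- \frac{1}{41}\right)\right)} - 19366\right) - 10367 = \left(\frac{-134 + \left(\frac{23}{11} - \frac{13}{41}\right)}{-112 + \left(\frac{23}{11} - \frac{13}{41}\right)} - 19366\right) - 10367 = \left(\frac{-134 + \frac{800}{451}}{-112 + \frac{800}{451}} - 19366\right) - 10367 = \left(\frac{1}{- \frac{49712}{451}} \left(- \frac{59634}{451}\right) - 19366\right) - 10367 = \left(\left(- \frac{451}{49712}\right) \left(- \frac{59634}{451}\right) - 19366\right) - 10367 = \left(\frac{29817}{24856} - 19366\right) - 10367 = - \frac{481331479}{24856} - 10367 = - \frac{739013631}{24856}$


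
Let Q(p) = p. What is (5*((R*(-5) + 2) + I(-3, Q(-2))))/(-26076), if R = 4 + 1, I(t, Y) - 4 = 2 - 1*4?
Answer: 35/8692 ≈ 0.0040267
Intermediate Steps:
I(t, Y) = 2 (I(t, Y) = 4 + (2 - 1*4) = 4 + (2 - 4) = 4 - 2 = 2)
R = 5
(5*((R*(-5) + 2) + I(-3, Q(-2))))/(-26076) = (5*((5*(-5) + 2) + 2))/(-26076) = (5*((-25 + 2) + 2))*(-1/26076) = (5*(-23 + 2))*(-1/26076) = (5*(-21))*(-1/26076) = -105*(-1/26076) = 35/8692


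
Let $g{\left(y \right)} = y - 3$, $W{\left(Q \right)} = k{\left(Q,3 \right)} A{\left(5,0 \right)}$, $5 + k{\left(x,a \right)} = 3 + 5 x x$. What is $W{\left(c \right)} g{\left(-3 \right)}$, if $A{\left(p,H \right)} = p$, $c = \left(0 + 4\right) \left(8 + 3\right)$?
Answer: $-290340$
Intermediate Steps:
$c = 44$ ($c = 4 \cdot 11 = 44$)
$k{\left(x,a \right)} = -2 + 5 x^{2}$ ($k{\left(x,a \right)} = -5 + \left(3 + 5 x x\right) = -5 + \left(3 + 5 x^{2}\right) = -2 + 5 x^{2}$)
$W{\left(Q \right)} = -10 + 25 Q^{2}$ ($W{\left(Q \right)} = \left(-2 + 5 Q^{2}\right) 5 = -10 + 25 Q^{2}$)
$g{\left(y \right)} = -3 + y$
$W{\left(c \right)} g{\left(-3 \right)} = \left(-10 + 25 \cdot 44^{2}\right) \left(-3 - 3\right) = \left(-10 + 25 \cdot 1936\right) \left(-6\right) = \left(-10 + 48400\right) \left(-6\right) = 48390 \left(-6\right) = -290340$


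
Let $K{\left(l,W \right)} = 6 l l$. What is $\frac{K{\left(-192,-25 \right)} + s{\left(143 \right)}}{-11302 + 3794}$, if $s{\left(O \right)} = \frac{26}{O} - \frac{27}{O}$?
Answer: $- \frac{31629311}{1073644} \approx -29.46$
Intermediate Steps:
$K{\left(l,W \right)} = 6 l^{2}$
$s{\left(O \right)} = - \frac{1}{O}$
$\frac{K{\left(-192,-25 \right)} + s{\left(143 \right)}}{-11302 + 3794} = \frac{6 \left(-192\right)^{2} - \frac{1}{143}}{-11302 + 3794} = \frac{6 \cdot 36864 - \frac{1}{143}}{-7508} = \left(221184 - \frac{1}{143}\right) \left(- \frac{1}{7508}\right) = \frac{31629311}{143} \left(- \frac{1}{7508}\right) = - \frac{31629311}{1073644}$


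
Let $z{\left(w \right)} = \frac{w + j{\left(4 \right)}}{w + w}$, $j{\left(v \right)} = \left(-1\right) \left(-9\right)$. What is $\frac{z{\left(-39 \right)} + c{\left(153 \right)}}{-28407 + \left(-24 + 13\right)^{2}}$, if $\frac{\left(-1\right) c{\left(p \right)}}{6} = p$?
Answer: $\frac{11929}{367718} \approx 0.032441$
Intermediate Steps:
$c{\left(p \right)} = - 6 p$
$j{\left(v \right)} = 9$
$z{\left(w \right)} = \frac{9 + w}{2 w}$ ($z{\left(w \right)} = \frac{w + 9}{w + w} = \frac{9 + w}{2 w}$)
$\frac{z{\left(-39 \right)} + c{\left(153 \right)}}{-28407 + \left(-24 + 13\right)^{2}} = \frac{\frac{9 - 39}{2 \left(-39\right)} - 918}{-28407 + \left(-24 + 13\right)^{2}} = \frac{\frac{1}{2} \left(- \frac{1}{39}\right) \left(-30\right) - 918}{-28407 + \left(-11\right)^{2}} = \frac{\frac{5}{13} - 918}{-28407 + 121} = - \frac{11929}{13 \left(-28286\right)} = \left(- \frac{11929}{13}\right) \left(- \frac{1}{28286}\right) = \frac{11929}{367718}$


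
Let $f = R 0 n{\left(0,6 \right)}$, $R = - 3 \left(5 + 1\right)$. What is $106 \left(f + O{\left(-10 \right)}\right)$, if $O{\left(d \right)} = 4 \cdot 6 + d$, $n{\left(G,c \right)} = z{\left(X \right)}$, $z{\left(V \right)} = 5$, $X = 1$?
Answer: $1484$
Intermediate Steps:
$n{\left(G,c \right)} = 5$
$O{\left(d \right)} = 24 + d$
$R = -18$ ($R = \left(-3\right) 6 = -18$)
$f = 0$ ($f = \left(-18\right) 0 \cdot 5 = 0 \cdot 5 = 0$)
$106 \left(f + O{\left(-10 \right)}\right) = 106 \left(0 + \left(24 - 10\right)\right) = 106 \left(0 + 14\right) = 106 \cdot 14 = 1484$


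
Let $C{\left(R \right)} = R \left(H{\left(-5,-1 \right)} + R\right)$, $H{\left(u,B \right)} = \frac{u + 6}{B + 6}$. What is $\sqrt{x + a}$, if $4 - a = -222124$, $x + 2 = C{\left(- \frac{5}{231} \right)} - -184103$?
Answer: $\frac{\sqrt{21676785463}}{231} \approx 637.36$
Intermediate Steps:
$H{\left(u,B \right)} = \frac{6 + u}{6 + B}$
$C{\left(R \right)} = R \left(\frac{1}{5} + R\right)$ ($C{\left(R \right)} = R \left(\frac{6 - 5}{6 - 1} + R\right) = R \left(\frac{1}{5} \cdot 1 + R\right) = R \left(\frac{1}{5} + R\right)$)
$x = \frac{9823813255}{53361}$ ($x = -2 + \left(- \frac{5}{231} \left(\frac{1}{5} - \frac{5}{231}\right) - -184103\right) = -2 + \left(\left(-5\right) \frac{1}{231} \left(\frac{1}{5} - \frac{5}{231}\right) + 184103\right) = -2 + \left(- \frac{5 \left(\frac{1}{5} - \frac{5}{231}\right)}{231} + 184103\right) = -2 + \left(\left(- \frac{5}{231}\right) \frac{206}{1155} + 184103\right) = -2 + \left(- \frac{206}{53361} + 184103\right) = -2 + \frac{9823919977}{53361} = \frac{9823813255}{53361} \approx 1.841 \cdot 10^{5}$)
$a = 222128$ ($a = 4 - -222124 = 4 + 222124 = 222128$)
$\sqrt{x + a} = \sqrt{\frac{9823813255}{53361} + 222128} = \sqrt{\frac{21676785463}{53361}} = \frac{\sqrt{21676785463}}{231}$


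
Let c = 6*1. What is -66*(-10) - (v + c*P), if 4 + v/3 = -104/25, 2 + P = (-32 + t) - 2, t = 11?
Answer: 20862/25 ≈ 834.48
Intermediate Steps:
c = 6
P = -25 (P = -2 + ((-32 + 11) - 2) = -2 + (-21 - 2) = -2 - 23 = -25)
v = -612/25 (v = -12 + 3*(-104/25) = -12 - 312/25 = -612/25 ≈ -24.480)
-66*(-10) - (v + c*P) = -66*(-10) - (-612/25 + 6*(-25)) = 660 - (-612/25 - 150) = 660 - 1*(-4362/25) = 660 + 4362/25 = 20862/25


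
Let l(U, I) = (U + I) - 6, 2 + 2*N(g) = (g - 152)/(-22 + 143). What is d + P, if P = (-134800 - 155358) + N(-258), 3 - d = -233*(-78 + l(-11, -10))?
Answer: -38069346/121 ≈ -3.1462e+5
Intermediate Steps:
N(g) = -197/121 + g/242 (N(g) = -1 + ((g - 152)/(-22 + 143))/2 = -1 + ((-152 + g)/121)/2 = -1 + ((-152 + g)*(1/121))/2 = -1 + (-152/121 + g/121)/2 = -1 + (-76/121 + g/242) = -197/121 + g/242)
l(U, I) = -6 + I + U (l(U, I) = (I + U) - 6 = -6 + I + U)
d = -24462 (d = 3 - (-233)*(-78 + (-6 - 10 - 11)) = 3 - (-233)*(-78 - 27) = 3 - (-233)*(-105) = 3 - 1*24465 = 3 - 24465 = -24462)
P = -35109444/121 (P = (-134800 - 155358) + (-197/121 + (1/242)*(-258)) = -290158 + (-197/121 - 129/121) = -290158 - 326/121 = -35109444/121 ≈ -2.9016e+5)
d + P = -24462 - 35109444/121 = -38069346/121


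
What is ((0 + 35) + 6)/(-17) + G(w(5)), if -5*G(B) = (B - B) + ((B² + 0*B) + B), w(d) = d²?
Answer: -2251/17 ≈ -132.41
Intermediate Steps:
G(B) = -B/5 - B²/5 (G(B) = -((B - B) + ((B² + 0*B) + B))/5 = -(0 + ((B² + 0) + B))/5 = -(0 + (B² + B))/5 = -(0 + (B + B²))/5 = -(B + B²)/5 = -B/5 - B²/5)
((0 + 35) + 6)/(-17) + G(w(5)) = ((0 + 35) + 6)/(-17) - ⅕*5²*(1 + 5²) = -(35 + 6)/17 - ⅕*25*(1 + 25) = -1/17*41 - ⅕*25*26 = -41/17 - 130 = -2251/17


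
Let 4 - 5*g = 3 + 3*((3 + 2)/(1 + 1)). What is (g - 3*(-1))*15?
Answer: 51/2 ≈ 25.500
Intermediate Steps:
g = -13/10 (g = ⅘ - (3 + 3*((3 + 2)/(1 + 1)))/5 = ⅘ - (3 + 3*(5/2))/5 = ⅘ - (3 + 15/2)/5 = ⅘ - ⅕*21/2 = ⅘ - 21/10 = -13/10 ≈ -1.3000)
(g - 3*(-1))*15 = (-13/10 - 3*(-1))*15 = (-13/10 + 3)*15 = (17/10)*15 = 51/2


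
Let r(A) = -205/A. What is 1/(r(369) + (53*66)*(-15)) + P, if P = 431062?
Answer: 203562563561/472235 ≈ 4.3106e+5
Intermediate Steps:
1/(r(369) + (53*66)*(-15)) + P = 1/(-205/369 + (53*66)*(-15)) + 431062 = 1/(-205*1/369 + 3498*(-15)) + 431062 = 1/(-5/9 - 52470) + 431062 = 1/(-472235/9) + 431062 = -9/472235 + 431062 = 203562563561/472235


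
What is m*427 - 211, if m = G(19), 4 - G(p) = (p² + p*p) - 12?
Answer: -301673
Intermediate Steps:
G(p) = 16 - 2*p² (G(p) = 4 - ((p² + p*p) - 12) = 4 - ((p² + p²) - 12) = 4 - (2*p² - 12) = 4 - (-12 + 2*p²) = 4 + (12 - 2*p²) = 16 - 2*p²)
m = -706 (m = 16 - 2*19² = 16 - 2*361 = 16 - 722 = -706)
m*427 - 211 = -706*427 - 211 = -301462 - 211 = -301673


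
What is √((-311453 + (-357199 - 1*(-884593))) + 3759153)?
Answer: √3975094 ≈ 1993.8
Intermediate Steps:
√((-311453 + (-357199 - 1*(-884593))) + 3759153) = √((-311453 + (-357199 + 884593)) + 3759153) = √((-311453 + 527394) + 3759153) = √(215941 + 3759153) = √3975094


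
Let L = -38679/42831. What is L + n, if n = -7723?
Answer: -110274164/14277 ≈ -7723.9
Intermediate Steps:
L = -12893/14277 (L = -38679*1/42831 = -12893/14277 ≈ -0.90306)
L + n = -12893/14277 - 7723 = -110274164/14277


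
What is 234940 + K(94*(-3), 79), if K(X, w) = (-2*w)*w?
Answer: 222458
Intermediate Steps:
K(X, w) = -2*w²
234940 + K(94*(-3), 79) = 234940 - 2*79² = 234940 - 2*6241 = 234940 - 12482 = 222458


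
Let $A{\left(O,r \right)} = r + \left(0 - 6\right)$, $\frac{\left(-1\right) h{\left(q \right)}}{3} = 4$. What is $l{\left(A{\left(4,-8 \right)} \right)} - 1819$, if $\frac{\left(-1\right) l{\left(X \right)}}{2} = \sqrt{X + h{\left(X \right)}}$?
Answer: $-1819 - 2 i \sqrt{26} \approx -1819.0 - 10.198 i$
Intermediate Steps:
$h{\left(q \right)} = -12$ ($h{\left(q \right)} = \left(-3\right) 4 = -12$)
$A{\left(O,r \right)} = -6 + r$ ($A{\left(O,r \right)} = r + \left(0 - 6\right) = r - 6 = -6 + r$)
$l{\left(X \right)} = - 2 \sqrt{-12 + X}$ ($l{\left(X \right)} = - 2 \sqrt{X - 12} = - 2 \sqrt{-12 + X}$)
$l{\left(A{\left(4,-8 \right)} \right)} - 1819 = - 2 \sqrt{-12 - 14} - 1819 = - 2 \sqrt{-26} - 1819 = - 2 i \sqrt{26} - 1819 = -1819 - 2 i \sqrt{26}$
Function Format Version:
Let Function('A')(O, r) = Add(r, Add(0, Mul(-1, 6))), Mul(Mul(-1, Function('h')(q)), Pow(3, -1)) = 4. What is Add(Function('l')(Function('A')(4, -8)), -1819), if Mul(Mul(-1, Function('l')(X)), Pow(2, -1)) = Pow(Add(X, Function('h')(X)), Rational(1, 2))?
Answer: Add(-1819, Mul(-2, I, Pow(26, Rational(1, 2)))) ≈ Add(-1819.0, Mul(-10.198, I))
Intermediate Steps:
Function('h')(q) = -12 (Function('h')(q) = Mul(-3, 4) = -12)
Function('A')(O, r) = Add(-6, r) (Function('A')(O, r) = Add(r, Add(0, -6)) = Add(r, -6) = Add(-6, r))
Function('l')(X) = Mul(-2, Pow(Add(-12, X), Rational(1, 2))) (Function('l')(X) = Mul(-2, Pow(Add(X, -12), Rational(1, 2))) = Mul(-2, Pow(Add(-12, X), Rational(1, 2))))
Add(Function('l')(Function('A')(4, -8)), -1819) = Add(Mul(-2, Pow(Add(-12, Add(-6, -8)), Rational(1, 2))), -1819) = Add(Mul(-2, Pow(Add(-12, -14), Rational(1, 2))), -1819) = Add(Mul(-2, Pow(-26, Rational(1, 2))), -1819) = Add(Mul(-2, Mul(I, Pow(26, Rational(1, 2)))), -1819) = Add(Mul(-2, I, Pow(26, Rational(1, 2))), -1819) = Add(-1819, Mul(-2, I, Pow(26, Rational(1, 2))))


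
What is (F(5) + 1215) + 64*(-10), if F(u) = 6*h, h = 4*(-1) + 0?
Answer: 551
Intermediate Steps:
h = -4 (h = -4 + 0 = -4)
F(u) = -24 (F(u) = 6*(-4) = -24)
(F(5) + 1215) + 64*(-10) = (-24 + 1215) + 64*(-10) = 1191 - 640 = 551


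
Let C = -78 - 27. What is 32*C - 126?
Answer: -3486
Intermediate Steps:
C = -105
32*C - 126 = 32*(-105) - 126 = -3360 - 126 = -3486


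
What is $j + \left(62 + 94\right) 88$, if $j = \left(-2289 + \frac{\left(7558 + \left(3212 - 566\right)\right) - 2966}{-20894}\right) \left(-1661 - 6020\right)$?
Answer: $\frac{183848372578}{10447} \approx 1.7598 \cdot 10^{7}$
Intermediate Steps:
$j = \frac{183704956162}{10447}$ ($j = \left(-2289 + \left(\left(7558 + 2646\right) - 2966\right) \left(- \frac{1}{20894}\right)\right) \left(-7681\right) = \left(-2289 + \left(10204 - 2966\right) \left(- \frac{1}{20894}\right)\right) \left(-7681\right) = \left(-2289 + 7238 \left(- \frac{1}{20894}\right)\right) \left(-7681\right) = \left(-2289 - \frac{3619}{10447}\right) \left(-7681\right) = \left(- \frac{23916802}{10447}\right) \left(-7681\right) = \frac{183704956162}{10447} \approx 1.7584 \cdot 10^{7}$)
$j + \left(62 + 94\right) 88 = \frac{183704956162}{10447} + \left(62 + 94\right) 88 = \frac{183704956162}{10447} + 156 \cdot 88 = \frac{183704956162}{10447} + 13728 = \frac{183848372578}{10447}$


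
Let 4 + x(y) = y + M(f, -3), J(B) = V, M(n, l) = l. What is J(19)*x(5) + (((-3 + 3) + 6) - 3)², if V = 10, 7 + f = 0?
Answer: -11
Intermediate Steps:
f = -7 (f = -7 + 0 = -7)
J(B) = 10
x(y) = -7 + y (x(y) = -4 + (y - 3) = -4 + (-3 + y) = -7 + y)
J(19)*x(5) + (((-3 + 3) + 6) - 3)² = 10*(-7 + 5) + (((-3 + 3) + 6) - 3)² = 10*(-2) + ((0 + 6) - 3)² = -20 + (6 - 3)² = -20 + 3² = -20 + 9 = -11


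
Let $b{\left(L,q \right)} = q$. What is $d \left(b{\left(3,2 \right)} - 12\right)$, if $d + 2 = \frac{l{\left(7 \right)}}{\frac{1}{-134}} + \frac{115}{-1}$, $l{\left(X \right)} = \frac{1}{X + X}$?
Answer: $\frac{8860}{7} \approx 1265.7$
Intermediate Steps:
$l{\left(X \right)} = \frac{1}{2 X}$
$d = - \frac{886}{7}$ ($d = -2 + \left(\frac{\frac{1}{2} \cdot \frac{1}{7}}{\frac{1}{-134}} + \frac{115}{-1}\right) = -2 + \left(\frac{\frac{1}{2} \cdot \frac{1}{7}}{- \frac{1}{134}} + 115 \left(-1\right)\right) = -2 + \left(\frac{1}{14} \left(-134\right) - 115\right) = -2 - \frac{872}{7} = - \frac{886}{7} \approx -126.57$)
$d \left(b{\left(3,2 \right)} - 12\right) = - \frac{886 \left(2 - 12\right)}{7} = \left(- \frac{886}{7}\right) \left(-10\right) = \frac{8860}{7}$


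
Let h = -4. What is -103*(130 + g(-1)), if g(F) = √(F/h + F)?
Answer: -13390 - 103*I*√3/2 ≈ -13390.0 - 89.201*I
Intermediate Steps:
g(F) = √3*√F/2 (g(F) = √(F/(-4) + F) = √(F*(-¼) + F) = √(-F/4 + F) = √(3*F/4) = √3*√F/2)
-103*(130 + g(-1)) = -103*(130 + √3*√(-1)/2) = -103*(130 + √3*I/2) = -103*(130 + I*√3/2) = -13390 - 103*I*√3/2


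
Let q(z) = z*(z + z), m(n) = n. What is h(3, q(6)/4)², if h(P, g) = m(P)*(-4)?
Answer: 144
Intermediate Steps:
q(z) = 2*z² (q(z) = z*(2*z) = 2*z²)
h(P, g) = -4*P (h(P, g) = P*(-4) = -4*P)
h(3, q(6)/4)² = (-4*3)² = (-12)² = 144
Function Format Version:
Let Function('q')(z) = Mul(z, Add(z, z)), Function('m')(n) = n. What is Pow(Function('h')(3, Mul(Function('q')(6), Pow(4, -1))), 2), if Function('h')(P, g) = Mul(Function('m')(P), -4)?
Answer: 144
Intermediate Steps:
Function('q')(z) = Mul(2, Pow(z, 2)) (Function('q')(z) = Mul(z, Mul(2, z)) = Mul(2, Pow(z, 2)))
Function('h')(P, g) = Mul(-4, P) (Function('h')(P, g) = Mul(P, -4) = Mul(-4, P))
Pow(Function('h')(3, Mul(Function('q')(6), Pow(4, -1))), 2) = Pow(Mul(-4, 3), 2) = Pow(-12, 2) = 144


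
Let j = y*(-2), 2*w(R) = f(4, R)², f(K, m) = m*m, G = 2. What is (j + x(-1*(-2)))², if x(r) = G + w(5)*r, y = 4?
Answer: 383161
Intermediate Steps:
f(K, m) = m²
w(R) = R⁴/2 (w(R) = (R²)²/2 = R⁴/2)
x(r) = 2 + 625*r/2 (x(r) = 2 + ((½)*5⁴)*r = 2 + ((½)*625)*r = 2 + 625*r/2)
j = -8 (j = 4*(-2) = -8)
(j + x(-1*(-2)))² = (-8 + (2 + 625*(-1*(-2))/2))² = (-8 + (2 + (625/2)*2))² = (-8 + (2 + 625))² = (-8 + 627)² = 619² = 383161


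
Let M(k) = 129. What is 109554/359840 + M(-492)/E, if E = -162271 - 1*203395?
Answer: 10003438401/32895313360 ≈ 0.30410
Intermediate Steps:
E = -365666 (E = -162271 - 203395 = -365666)
109554/359840 + M(-492)/E = 109554/359840 + 129/(-365666) = 109554*(1/359840) + 129*(-1/365666) = 54777/179920 - 129/365666 = 10003438401/32895313360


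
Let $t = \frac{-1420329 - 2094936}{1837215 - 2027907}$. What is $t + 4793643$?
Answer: $\frac{101568098469}{21188} \approx 4.7937 \cdot 10^{6}$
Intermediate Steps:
$t = \frac{390585}{21188}$ ($t = - \frac{3515265}{-190692} = \left(-3515265\right) \left(- \frac{1}{190692}\right) = \frac{390585}{21188} \approx 18.434$)
$t + 4793643 = \frac{390585}{21188} + 4793643 = \frac{101568098469}{21188}$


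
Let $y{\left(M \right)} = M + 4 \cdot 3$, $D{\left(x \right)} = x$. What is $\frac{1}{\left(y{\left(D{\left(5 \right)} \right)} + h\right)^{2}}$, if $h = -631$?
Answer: $\frac{1}{376996} \approx 2.6525 \cdot 10^{-6}$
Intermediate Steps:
$y{\left(M \right)} = 12 + M$ ($y{\left(M \right)} = M + 12 = 12 + M$)
$\frac{1}{\left(y{\left(D{\left(5 \right)} \right)} + h\right)^{2}} = \frac{1}{\left(\left(12 + 5\right) - 631\right)^{2}} = \frac{1}{\left(17 - 631\right)^{2}} = \frac{1}{\left(-614\right)^{2}} = \frac{1}{376996}$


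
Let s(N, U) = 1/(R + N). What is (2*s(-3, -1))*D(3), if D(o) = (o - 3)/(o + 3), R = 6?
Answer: 0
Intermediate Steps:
D(o) = (-3 + o)/(3 + o)
s(N, U) = 1/(6 + N)
(2*s(-3, -1))*D(3) = (2/(6 - 3))*((-3 + 3)/(3 + 3)) = (2/3)*(0/6) = (2*(1/3))*((1/6)*0) = (2/3)*0 = 0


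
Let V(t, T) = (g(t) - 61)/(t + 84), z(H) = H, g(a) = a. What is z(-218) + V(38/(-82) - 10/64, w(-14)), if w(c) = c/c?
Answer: -4785791/21879 ≈ -218.74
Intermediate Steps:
w(c) = 1
V(t, T) = (-61 + t)/(84 + t) (V(t, T) = (t - 61)/(t + 84) = (-61 + t)/(84 + t))
z(-218) + V(38/(-82) - 10/64, w(-14)) = -218 + (-61 + (38/(-82) - 10/64))/(84 + (38/(-82) - 10/64)) = -218 + (-61 + (38*(-1/82) - 10*1/64))/(84 + (38*(-1/82) - 10*1/64)) = -218 + (-61 + (-19/41 - 5/32))/(84 + (-19/41 - 5/32)) = -218 + (-61 - 813/1312)/(84 - 813/1312) = -218 - 80845/1312/(109395/1312) = -218 + (1312/109395)*(-80845/1312) = -218 - 16169/21879 = -4785791/21879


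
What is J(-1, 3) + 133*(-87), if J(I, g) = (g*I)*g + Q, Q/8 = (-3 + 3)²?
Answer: -11580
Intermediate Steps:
Q = 0 (Q = 8*(-3 + 3)² = 8*0² = 8*0 = 0)
J(I, g) = I*g² (J(I, g) = (g*I)*g + 0 = (I*g)*g + 0 = I*g² + 0 = I*g²)
J(-1, 3) + 133*(-87) = -1*3² + 133*(-87) = -1*9 - 11571 = -9 - 11571 = -11580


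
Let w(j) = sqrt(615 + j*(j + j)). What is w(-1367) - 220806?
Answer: -220806 + sqrt(3737993) ≈ -2.1887e+5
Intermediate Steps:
w(j) = sqrt(615 + 2*j**2) (w(j) = sqrt(615 + j*(2*j)) = sqrt(615 + 2*j**2))
w(-1367) - 220806 = sqrt(615 + 2*(-1367)**2) - 220806 = sqrt(615 + 2*1868689) - 220806 = sqrt(615 + 3737378) - 220806 = sqrt(3737993) - 220806 = -220806 + sqrt(3737993)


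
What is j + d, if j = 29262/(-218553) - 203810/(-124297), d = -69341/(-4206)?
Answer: 685244264936359/38086006101882 ≈ 17.992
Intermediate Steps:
d = 69341/4206 (d = -69341*(-1/4206) = 69341/4206 ≈ 16.486)
j = 13635369372/9055160747 (j = 29262*(-1/218553) - 203810*(-1/124297) = -9754/72851 + 203810/124297 = 13635369372/9055160747 ≈ 1.5058)
j + d = 13635369372/9055160747 + 69341/4206 = 685244264936359/38086006101882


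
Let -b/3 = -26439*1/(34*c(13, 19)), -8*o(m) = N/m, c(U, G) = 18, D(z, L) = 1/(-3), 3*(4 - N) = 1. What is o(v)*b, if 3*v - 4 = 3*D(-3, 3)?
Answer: -96943/1632 ≈ -59.401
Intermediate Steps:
N = 11/3 (N = 4 - ⅓*1 = 4 - ⅓ = 11/3 ≈ 3.6667)
D(z, L) = -⅓ (D(z, L) = 1*(-⅓) = -⅓)
v = 1 (v = 4/3 + (3*(-⅓))/3 = 4/3 + (⅓)*(-1) = 4/3 - ⅓ = 1)
o(m) = -11/(24*m)
b = 8813/68 (b = -(-79317)/(18*34) = -(-79317)/612 = -3*(-8813/204) = 8813/68 ≈ 129.60)
o(v)*b = -11/24/1*(8813/68) = -11/24*1*(8813/68) = -11/24*8813/68 = -96943/1632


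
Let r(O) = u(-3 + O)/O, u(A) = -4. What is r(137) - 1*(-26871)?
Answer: 3681323/137 ≈ 26871.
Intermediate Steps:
r(O) = -4/O
r(137) - 1*(-26871) = -4/137 - 1*(-26871) = -4*1/137 + 26871 = -4/137 + 26871 = 3681323/137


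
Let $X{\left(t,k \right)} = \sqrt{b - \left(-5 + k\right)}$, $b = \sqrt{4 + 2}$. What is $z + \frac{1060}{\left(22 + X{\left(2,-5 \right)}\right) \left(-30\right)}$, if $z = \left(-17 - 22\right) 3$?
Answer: $-117 - \frac{1060}{660 + 30 \sqrt{10 + \sqrt{6}}} \approx -118.38$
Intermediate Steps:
$b = \sqrt{6} \approx 2.4495$
$X{\left(t,k \right)} = \sqrt{5 + \sqrt{6} - k}$ ($X{\left(t,k \right)} = \sqrt{\sqrt{6} - \left(-5 + k\right)} = \sqrt{5 + \sqrt{6} - k}$)
$z = -117$ ($z = \left(-39\right) 3 = -117$)
$z + \frac{1060}{\left(22 + X{\left(2,-5 \right)}\right) \left(-30\right)} = -117 + \frac{1060}{\left(22 + \sqrt{5 + \sqrt{6} - -5}\right) \left(-30\right)} = -117 + \frac{1060}{\left(22 + \sqrt{5 + \sqrt{6} + 5}\right) \left(-30\right)} = -117 + \frac{1060}{\left(22 + \sqrt{10 + \sqrt{6}}\right) \left(-30\right)} = -117 + \frac{1060}{-660 - 30 \sqrt{10 + \sqrt{6}}}$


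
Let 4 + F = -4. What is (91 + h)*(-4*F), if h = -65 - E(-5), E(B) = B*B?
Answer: 32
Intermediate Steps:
F = -8 (F = -4 - 4 = -8)
E(B) = B²
h = -90 (h = -65 - 1*(-5)² = -65 - 1*25 = -65 - 25 = -90)
(91 + h)*(-4*F) = (91 - 90)*(-4*(-8)) = 1*32 = 32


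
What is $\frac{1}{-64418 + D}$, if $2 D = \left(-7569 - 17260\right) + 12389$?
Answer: $- \frac{1}{70638} \approx -1.4157 \cdot 10^{-5}$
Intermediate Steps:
$D = -6220$ ($D = \frac{\left(-7569 - 17260\right) + 12389}{2} = \frac{-24829 + 12389}{2} = \frac{1}{2} \left(-12440\right) = -6220$)
$\frac{1}{-64418 + D} = \frac{1}{-64418 - 6220} = \frac{1}{-70638} = - \frac{1}{70638}$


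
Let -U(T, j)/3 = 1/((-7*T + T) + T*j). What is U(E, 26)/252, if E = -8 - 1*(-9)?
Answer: -1/1680 ≈ -0.00059524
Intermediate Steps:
E = 1 (E = -8 + 9 = 1)
U(T, j) = -3/(-6*T + T*j) (U(T, j) = -3/((-7*T + T) + T*j) = -3/(-6*T + T*j))
U(E, 26)/252 = -3/(1*(-6 + 26))/252 = -3*1/20*(1/252) = -3*1*1/20*(1/252) = -3/20*1/252 = -1/1680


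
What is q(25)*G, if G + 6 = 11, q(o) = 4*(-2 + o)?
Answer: 460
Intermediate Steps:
q(o) = -8 + 4*o
G = 5 (G = -6 + 11 = 5)
q(25)*G = (-8 + 4*25)*5 = (-8 + 100)*5 = 92*5 = 460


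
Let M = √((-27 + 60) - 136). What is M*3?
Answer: 3*I*√103 ≈ 30.447*I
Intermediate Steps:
M = I*√103 (M = √(33 - 136) = √(-103) = I*√103 ≈ 10.149*I)
M*3 = (I*√103)*3 = 3*I*√103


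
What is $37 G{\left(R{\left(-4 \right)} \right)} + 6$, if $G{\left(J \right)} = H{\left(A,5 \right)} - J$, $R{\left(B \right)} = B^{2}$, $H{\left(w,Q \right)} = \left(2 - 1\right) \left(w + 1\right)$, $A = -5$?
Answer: $-734$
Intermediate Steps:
$H{\left(w,Q \right)} = 1 + w$ ($H{\left(w,Q \right)} = 1 \left(1 + w\right) = 1 + w$)
$G{\left(J \right)} = -4 - J$ ($G{\left(J \right)} = \left(1 - 5\right) - J = -4 - J$)
$37 G{\left(R{\left(-4 \right)} \right)} + 6 = 37 \left(-4 - \left(-4\right)^{2}\right) + 6 = 37 \left(-4 - 16\right) + 6 = 37 \left(-20\right) + 6 = -740 + 6 = -734$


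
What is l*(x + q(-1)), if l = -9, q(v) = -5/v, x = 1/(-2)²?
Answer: -189/4 ≈ -47.250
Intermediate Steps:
x = ¼ (x = 1/4 = 1*(¼) = ¼ ≈ 0.25000)
l*(x + q(-1)) = -9*(¼ - 5/(-1)) = -9*(¼ - 5*(-1)) = -9*(¼ + 5) = -9*21/4 = -189/4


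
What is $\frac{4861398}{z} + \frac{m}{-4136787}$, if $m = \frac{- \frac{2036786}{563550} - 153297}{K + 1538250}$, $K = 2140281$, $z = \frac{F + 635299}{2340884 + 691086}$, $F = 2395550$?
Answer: $\frac{7022368366061862820970182924748}{1443982165127785739930175} \approx 4.8632 \cdot 10^{6}$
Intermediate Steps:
$z = \frac{3030849}{3031970}$ ($z = \frac{2395550 + 635299}{2340884 + 691086} = \frac{3030849}{3031970} \approx 0.99963$)
$m = - \frac{43196280568}{1036518072525}$ ($m = \frac{- \frac{2036786}{563550} - 153297}{2140281 + 1538250} = \frac{\left(-2036786\right) \frac{1}{563550} - 153297}{3678531} = \left(- \frac{1018393}{281775} - 153297\right) \frac{1}{3678531} = \left(- \frac{43196280568}{281775}\right) \frac{1}{3678531} = - \frac{43196280568}{1036518072525} \approx -0.041674$)
$\frac{4861398}{z} + \frac{m}{-4136787} = \frac{4861398}{\frac{3030849}{3031970}} - \frac{43196280568}{1036518072525 \left(-4136787\right)} = 4861398 \cdot \frac{3031970}{3030849} - - \frac{43196280568}{4287854487686477175} = \frac{4913204298020}{1010283} + \frac{43196280568}{4287854487686477175} = \frac{7022368366061862820970182924748}{1443982165127785739930175}$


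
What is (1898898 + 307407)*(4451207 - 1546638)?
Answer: 6408365107545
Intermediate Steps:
(1898898 + 307407)*(4451207 - 1546638) = 2206305*2904569 = 6408365107545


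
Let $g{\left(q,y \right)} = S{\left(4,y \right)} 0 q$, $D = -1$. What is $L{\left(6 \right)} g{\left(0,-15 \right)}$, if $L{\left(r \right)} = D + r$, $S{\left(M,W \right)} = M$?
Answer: $0$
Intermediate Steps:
$L{\left(r \right)} = -1 + r$
$g{\left(q,y \right)} = 0$ ($g{\left(q,y \right)} = 4 \cdot 0 q = 0 q = 0$)
$L{\left(6 \right)} g{\left(0,-15 \right)} = \left(-1 + 6\right) 0 = 5 \cdot 0 = 0$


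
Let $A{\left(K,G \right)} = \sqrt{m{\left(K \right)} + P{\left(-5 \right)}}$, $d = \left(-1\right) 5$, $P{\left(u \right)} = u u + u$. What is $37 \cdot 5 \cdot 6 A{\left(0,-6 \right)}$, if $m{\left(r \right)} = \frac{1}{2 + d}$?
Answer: $370 \sqrt{177} \approx 4922.5$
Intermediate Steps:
$P{\left(u \right)} = u + u^{2}$ ($P{\left(u \right)} = u^{2} + u = u + u^{2}$)
$d = -5$
$m{\left(r \right)} = - \frac{1}{3}$ ($m{\left(r \right)} = \frac{1}{2 - 5} = \frac{1}{-3} = - \frac{1}{3}$)
$A{\left(K,G \right)} = \frac{\sqrt{177}}{3}$ ($A{\left(K,G \right)} = \sqrt{- \frac{1}{3} - 5 \left(1 - 5\right)} = \sqrt{- \frac{1}{3} - -20} = \sqrt{- \frac{1}{3} + 20} = \sqrt{\frac{59}{3}} = \frac{\sqrt{177}}{3}$)
$37 \cdot 5 \cdot 6 A{\left(0,-6 \right)} = 37 \cdot 5 \cdot 6 \frac{\sqrt{177}}{3} = 37 \cdot 30 \frac{\sqrt{177}}{3} = 1110 \frac{\sqrt{177}}{3} = 370 \sqrt{177}$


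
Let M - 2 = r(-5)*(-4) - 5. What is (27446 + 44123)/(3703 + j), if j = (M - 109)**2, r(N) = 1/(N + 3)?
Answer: 71569/15803 ≈ 4.5288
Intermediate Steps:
r(N) = 1/(3 + N)
M = -1 (M = 2 + (-4/(3 - 5) - 5) = 2 + (-4/(-2) - 5) = 2 + (-1/2*(-4) - 5) = 2 + (2 - 5) = 2 - 3 = -1)
j = 12100 (j = (-1 - 109)**2 = (-110)**2 = 12100)
(27446 + 44123)/(3703 + j) = (27446 + 44123)/(3703 + 12100) = 71569/15803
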